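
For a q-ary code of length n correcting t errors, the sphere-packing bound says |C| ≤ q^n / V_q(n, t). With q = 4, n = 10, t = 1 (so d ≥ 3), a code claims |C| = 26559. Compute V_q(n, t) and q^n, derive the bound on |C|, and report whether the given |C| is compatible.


V_q(n, t) = 31, q^n = 1048576, Hamming bound = 33825, |C| = 26559 ≤ bound (satisfied).

Step 1: Compute V_q(n, t) = Σ_{j=0}^1 C(n, j) (q−1)^j.
  j = 0: C(10,0)·(3)^0 = 1·1 = 1.
  j = 1: C(10,1)·(3)^1 = 10·3 = 30.
  V_q(n, t) = 1 + 30 = 31.
Step 2: q^n = 4^10 = 1048576.
Step 3: Hamming bound ⌊q^n / V_q(n,t)⌋ = ⌊1048576/31⌋ = 33825.
Step 4: Compare |C| = 26559 to 33825: satisfied.
The claimed |C| lies below the Hamming bound.


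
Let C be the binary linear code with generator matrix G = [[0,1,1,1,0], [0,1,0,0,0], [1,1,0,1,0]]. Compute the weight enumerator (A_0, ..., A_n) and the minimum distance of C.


Weight distribution: A_0 = 1, A_1 = 1, A_2 = 3, A_3 = 3. Minimum distance d = 1.

Enumerate all 2^3 = 8 messages m ∈ F_2^3.
For each, compute codeword c = mG in F_2^5, then tally its weight.
  m = 000 → c = 00000, weight = 0.
  m = 100 → c = 01110, weight = 3.
  m = 010 → c = 01000, weight = 1.
  m = 110 → c = 00110, weight = 2.
  m = 001 → c = 11010, weight = 3.
  m = 101 → c = 10100, weight = 2.
  m = 011 → c = 10010, weight = 2.
  m = 111 → c = 11100, weight = 3.
Tally weights:
  weight 0: 1 codewords.
  weight 1: 1 codewords.
  weight 2: 3 codewords.
  weight 3: 3 codewords.
Minimum distance d = smallest w > 0 with A_w > 0 = 1.
Sanity: Σ A_w = 8 = 2^3 = 8 ✓.


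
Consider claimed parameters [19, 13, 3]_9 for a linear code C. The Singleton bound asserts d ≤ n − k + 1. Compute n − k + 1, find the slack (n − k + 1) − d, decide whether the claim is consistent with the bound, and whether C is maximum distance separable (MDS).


Singleton RHS = n − k + 1 = 7, slack = 4, bound satisfied, not MDS.

Singleton bound: d ≤ n − k + 1.
Here n = 19, k = 13, so n − k + 1 = 7.
Given d = 3, check d ≤ 7: YES.
Slack = (n − k + 1) − d = 4.
The code is NOT MDS (slack = 4 > 0).
Description: the claimed parameters are [19, 13, 3]_9; such a code would be non-MDS.


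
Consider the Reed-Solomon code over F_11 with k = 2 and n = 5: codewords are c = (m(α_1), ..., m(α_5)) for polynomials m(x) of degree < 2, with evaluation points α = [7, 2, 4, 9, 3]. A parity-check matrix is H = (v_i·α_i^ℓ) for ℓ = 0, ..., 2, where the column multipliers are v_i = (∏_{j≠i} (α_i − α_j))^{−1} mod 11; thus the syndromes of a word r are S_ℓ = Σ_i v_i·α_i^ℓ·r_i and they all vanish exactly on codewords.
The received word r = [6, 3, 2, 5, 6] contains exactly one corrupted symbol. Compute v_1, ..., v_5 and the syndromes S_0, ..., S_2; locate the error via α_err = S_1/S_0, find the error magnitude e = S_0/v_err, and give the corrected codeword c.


S = (1, 3, 9), error at position 5, error magnitude e = 9, c = [6, 3, 2, 5, 8].

Step 1: column multipliers v_i = (∏_{j≠i}(α_i − α_j))^{−1} mod 11.
  i = 1 (α = 7): (7−2)(7−4)(7−9)(7−3) = 5·3·(−2)·4 = −120 ≡ 1, so v_1 = 1^{−1} = 1 (mod 11).
  i = 2 (α = 2): (2−7)(2−4)(2−9)(2−3) = (−5)·(−2)·(−7)·(−1) = 70 ≡ 4, so v_2 = 4^{−1} = 3 (mod 11).
  i = 3 (α = 4): (4−7)(4−2)(4−9)(4−3) = (−3)·2·(−5)·1 = 30 ≡ 8, so v_3 = 8^{−1} = 7 (mod 11).
  i = 4 (α = 9): (9−7)(9−2)(9−4)(9−3) = 2·7·5·6 = 420 ≡ 2, so v_4 = 2^{−1} = 6 (mod 11).
  i = 5 (α = 3): (3−7)(3−2)(3−4)(3−9) = (−4)·1·(−1)·(−6) = −24 ≡ 9, so v_5 = 9^{−1} = 5 (mod 11).
  v = [1, 3, 7, 6, 5].
Step 2: syndromes of r = [6, 3, 2, 5, 6] (all sums mod 11).
  S_0 = Σ v_i r_i = 1·6 + 3·3 + 7·2 + 6·5 + 5·6 = 89 ≡ 1.
  S_1 = Σ v_i α_i r_i = 1·7·6 + 3·2·3 + 7·4·2 + 6·9·5 + 5·3·6 = 476 ≡ 3.
  α_i^2 mod 11 = [5, 4, 5, 4, 9].
  S_2 = Σ v_i α_i^2 r_i = 1·5·6 + 3·4·3 + 7·5·2 + 6·4·5 + 5·9·6 = 526 ≡ 9.
  S = (1, 3, 9) ≠ 0, so r is not a codeword (an error is present).
Step 3: locate the error. For a single error e at position i, S_ℓ = v_i·e·α_i^ℓ, so α_err = S_1/S_0.
  S_0^{−1} = 1^{−1} = 1 (mod 11), so α_err = 3·1 = 3 ≡ 3 = α_5. Error position i = 5.
  Consistency check: S_2/S_1 = 9·4 = 36 ≡ 3 = α_err ✓ (single-error assumption holds).
Step 4: error magnitude e = S_0/v_5 = S_0·∏_{j≠5}(α_5 − α_j) = 1·9 = 9 ≡ 9 (mod 11).
Step 5: correct position 5: c_5 = r_5 − e = 6 − 9 ≡ 8 (mod 11). Hence c = [6, 3, 2, 5, 8].
  Check: interpolating c through the α_i gives m(x) = 4 + 5·x (degree < 2) with m(α_i) = c_i for every i, so c is indeed a codeword.


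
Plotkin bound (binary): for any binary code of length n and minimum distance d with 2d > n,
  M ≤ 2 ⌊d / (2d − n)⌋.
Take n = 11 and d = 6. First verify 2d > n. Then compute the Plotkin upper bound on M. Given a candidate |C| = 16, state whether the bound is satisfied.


Plotkin bound M ≤ 12; given |C| = 16 > bound (violated).

Check applicability: 2d = 12, n = 11.
2d − n = 1 > 0, so Plotkin applies.
Compute d/(2d−n) = 6/1 ≈ 6.0000.
⌊d/(2d−n)⌋ = 6.
Plotkin bound: M ≤ 2·6 = 12.
Given |C| = 16, check: VIOLATED.
This |C| is above the Plotkin bound, so no binary code with n = 11, d = 6 and 16 codewords exists.


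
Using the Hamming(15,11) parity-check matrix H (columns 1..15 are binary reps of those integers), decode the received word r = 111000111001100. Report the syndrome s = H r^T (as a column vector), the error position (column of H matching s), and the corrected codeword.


s = (0, 1, 1, 1)^T, error position = 7, corrected codeword c = 111000011001100

Compute s = H r^T mod 2 one row at a time:
  s_1 = 1 + 1 + 0 + 0 + 1 + 1 + 0 + 0 = 4 ≡ 0 (mod 2).
  s_2 = 0 + 0 + 0 + 1 + 1 + 1 + 0 + 0 = 3 ≡ 1 (mod 2).
  s_3 = 1 + 1 + 0 + 1 + 0 + 0 + 0 + 0 = 3 ≡ 1 (mod 2).
  s_4 = 1 + 1 + 0 + 1 + 1 + 0 + 1 + 0 = 5 ≡ 1 (mod 2).
s = (0, 1, 1, 1)^T — this equals column 7 of H (binary 0111), so error is at position 7.
Correct: flip bit 7 of r = 111000111001100 to get c = 111000011001100.


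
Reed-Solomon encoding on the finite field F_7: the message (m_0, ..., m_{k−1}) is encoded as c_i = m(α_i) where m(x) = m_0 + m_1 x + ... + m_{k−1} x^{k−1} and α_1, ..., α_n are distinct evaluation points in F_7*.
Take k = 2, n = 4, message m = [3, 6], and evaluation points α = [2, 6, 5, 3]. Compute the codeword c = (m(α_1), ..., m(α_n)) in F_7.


c = [1, 4, 5, 0]

Message polynomial: m(x) = 3 + 6·x (mod 7).
For each evaluation point α_i, compute m(α_i) mod 7:
  α_1 = 2: Horner steps 6 → 1, so m(2) = 1.
  α_2 = 6: Horner steps 6 → 4, so m(6) = 4.
  α_3 = 5: Horner steps 6 → 5, so m(5) = 5.
  α_4 = 3: Horner steps 6 → 0, so m(3) = 0.
Codeword c = [1, 4, 5, 0] ∈ F_7^4.


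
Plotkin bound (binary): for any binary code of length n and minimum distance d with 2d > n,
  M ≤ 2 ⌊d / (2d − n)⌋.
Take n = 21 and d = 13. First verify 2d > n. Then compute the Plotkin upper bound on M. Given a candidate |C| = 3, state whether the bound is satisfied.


Plotkin bound M ≤ 4; given |C| = 3 ≤ bound (satisfied).

Check applicability: 2d = 26, n = 21.
2d − n = 5 > 0, so Plotkin applies.
Compute d/(2d−n) = 13/5 ≈ 2.6000.
⌊d/(2d−n)⌋ = 2.
Plotkin bound: M ≤ 2·2 = 4.
Given |C| = 3, check: satisfied.
This |C| is below the Plotkin bound.


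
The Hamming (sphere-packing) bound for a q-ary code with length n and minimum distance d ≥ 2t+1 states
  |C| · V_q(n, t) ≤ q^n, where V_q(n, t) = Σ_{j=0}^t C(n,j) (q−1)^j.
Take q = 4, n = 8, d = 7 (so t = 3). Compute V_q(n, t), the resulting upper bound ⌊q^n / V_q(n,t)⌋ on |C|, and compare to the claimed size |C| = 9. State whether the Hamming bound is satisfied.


V_q(n, t) = 1789, q^n = 65536, Hamming bound = 36, |C| = 9 ≤ bound (satisfied).

Step 1: Compute V_q(n, t) = Σ_{j=0}^3 C(n, j) (q−1)^j.
  j = 0: C(8,0)·(3)^0 = 1·1 = 1.
  j = 1: C(8,1)·(3)^1 = 8·3 = 24.
  j = 2: C(8,2)·(3)^2 = 28·9 = 252.
  j = 3: C(8,3)·(3)^3 = 56·27 = 1512.
  V_q(n, t) = 1 + 24 + 252 + 1512 = 1789.
Step 2: q^n = 4^8 = 65536.
Step 3: Hamming bound ⌊q^n / V_q(n,t)⌋ = ⌊65536/1789⌋ = 36.
Step 4: Compare |C| = 9 to 36: satisfied.
The claimed |C| lies below the Hamming bound.


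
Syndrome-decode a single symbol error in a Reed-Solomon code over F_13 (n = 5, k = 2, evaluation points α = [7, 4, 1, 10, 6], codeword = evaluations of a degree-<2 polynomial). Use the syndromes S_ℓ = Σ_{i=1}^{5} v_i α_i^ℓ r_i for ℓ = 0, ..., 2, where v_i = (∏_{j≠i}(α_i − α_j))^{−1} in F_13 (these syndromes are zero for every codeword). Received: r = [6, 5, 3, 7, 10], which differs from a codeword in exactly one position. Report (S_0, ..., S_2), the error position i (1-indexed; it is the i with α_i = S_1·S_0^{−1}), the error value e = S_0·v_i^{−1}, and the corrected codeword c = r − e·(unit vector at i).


S = (3, 3, 3), error at position 3, error magnitude e = 12, c = [6, 5, 4, 7, 10].

Step 1: column multipliers v_i = (∏_{j≠i}(α_i − α_j))^{−1} mod 13.
  i = 1 (α = 7): (7−4)(7−1)(7−10)(7−6) = 3·6·(−3)·1 = −54 ≡ 11, so v_1 = 11^{−1} = 6 (mod 13).
  i = 2 (α = 4): (4−7)(4−1)(4−10)(4−6) = (−3)·3·(−6)·(−2) = −108 ≡ 9, so v_2 = 9^{−1} = 3 (mod 13).
  i = 3 (α = 1): (1−7)(1−4)(1−10)(1−6) = (−6)·(−3)·(−9)·(−5) = 810 ≡ 4, so v_3 = 4^{−1} = 10 (mod 13).
  i = 4 (α = 10): (10−7)(10−4)(10−1)(10−6) = 3·6·9·4 = 648 ≡ 11, so v_4 = 11^{−1} = 6 (mod 13).
  i = 5 (α = 6): (6−7)(6−4)(6−1)(6−10) = (−1)·2·5·(−4) = 40 ≡ 1, so v_5 = 1^{−1} = 1 (mod 13).
  v = [6, 3, 10, 6, 1].
Step 2: syndromes of r = [6, 5, 3, 7, 10] (all sums mod 13).
  S_0 = Σ v_i r_i = 6·6 + 3·5 + 10·3 + 6·7 + 1·10 = 133 ≡ 3.
  S_1 = Σ v_i α_i r_i = 6·7·6 + 3·4·5 + 10·1·3 + 6·10·7 + 1·6·10 = 822 ≡ 3.
  α_i^2 mod 13 = [10, 3, 1, 9, 10].
  S_2 = Σ v_i α_i^2 r_i = 6·10·6 + 3·3·5 + 10·1·3 + 6·9·7 + 1·10·10 = 913 ≡ 3.
  S = (3, 3, 3) ≠ 0, so r is not a codeword (an error is present).
Step 3: locate the error. For a single error e at position i, S_ℓ = v_i·e·α_i^ℓ, so α_err = S_1/S_0.
  S_0^{−1} = 3^{−1} = 9 (mod 13), so α_err = 3·9 = 27 ≡ 1 = α_3. Error position i = 3.
  Consistency check: S_2/S_1 = 3·9 = 27 ≡ 1 = α_err ✓ (single-error assumption holds).
Step 4: error magnitude e = S_0/v_3 = S_0·∏_{j≠3}(α_3 − α_j) = 3·4 = 12 ≡ 12 (mod 13).
Step 5: correct position 3: c_3 = r_3 − e = 3 − 12 ≡ 4 (mod 13). Hence c = [6, 5, 4, 7, 10].
  Check: interpolating c through the α_i gives m(x) = 8 + 9·x (degree < 2) with m(α_i) = c_i for every i, so c is indeed a codeword.


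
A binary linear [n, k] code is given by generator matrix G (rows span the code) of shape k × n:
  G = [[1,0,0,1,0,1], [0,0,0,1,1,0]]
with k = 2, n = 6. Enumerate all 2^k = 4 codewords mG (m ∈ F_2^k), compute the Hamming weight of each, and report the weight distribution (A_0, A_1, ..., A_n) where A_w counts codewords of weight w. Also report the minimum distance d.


Weight distribution: A_0 = 1, A_2 = 1, A_3 = 2. Minimum distance d = 2.

Enumerate all 2^2 = 4 messages m ∈ F_2^2.
For each, compute codeword c = mG in F_2^6, then tally its weight.
  m = 00 → c = 000000, weight = 0.
  m = 10 → c = 100101, weight = 3.
  m = 01 → c = 000110, weight = 2.
  m = 11 → c = 100011, weight = 3.
Tally weights:
  weight 0: 1 codewords.
  weight 2: 1 codewords.
  weight 3: 2 codewords.
Minimum distance d = smallest w > 0 with A_w > 0 = 2.
Sanity: Σ A_w = 4 = 2^2 = 4 ✓.


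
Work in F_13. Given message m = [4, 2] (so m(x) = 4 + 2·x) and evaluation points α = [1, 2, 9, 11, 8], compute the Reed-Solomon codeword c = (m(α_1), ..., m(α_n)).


c = [6, 8, 9, 0, 7]

Message polynomial: m(x) = 4 + 2·x (mod 13).
For each evaluation point α_i, compute m(α_i) mod 13:
  α_1 = 1: Horner steps 2 → 6, so m(1) = 6.
  α_2 = 2: Horner steps 2 → 8, so m(2) = 8.
  α_3 = 9: Horner steps 2 → 9, so m(9) = 9.
  α_4 = 11: Horner steps 2 → 0, so m(11) = 0.
  α_5 = 8: Horner steps 2 → 7, so m(8) = 7.
Codeword c = [6, 8, 9, 0, 7] ∈ F_13^5.


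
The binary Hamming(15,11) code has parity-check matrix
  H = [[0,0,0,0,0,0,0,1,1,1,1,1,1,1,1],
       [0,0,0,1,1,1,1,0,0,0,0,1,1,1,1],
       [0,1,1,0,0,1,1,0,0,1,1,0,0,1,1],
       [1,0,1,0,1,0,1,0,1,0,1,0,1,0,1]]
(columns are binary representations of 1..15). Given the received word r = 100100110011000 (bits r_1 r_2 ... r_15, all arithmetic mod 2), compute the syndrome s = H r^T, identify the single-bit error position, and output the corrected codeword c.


s = (1, 1, 0, 1)^T, error position = 13, corrected codeword c = 100100110011100

Compute s = H r^T mod 2 one row at a time:
  s_1 = 1 + 0 + 0 + 1 + 1 + 0 + 0 + 0 = 3 ≡ 1 (mod 2).
  s_2 = 1 + 0 + 0 + 1 + 1 + 0 + 0 + 0 = 3 ≡ 1 (mod 2).
  s_3 = 0 + 0 + 0 + 1 + 0 + 1 + 0 + 0 = 2 ≡ 0 (mod 2).
  s_4 = 1 + 0 + 0 + 1 + 0 + 1 + 0 + 0 = 3 ≡ 1 (mod 2).
s = (1, 1, 0, 1)^T — this equals column 13 of H (binary 1101), so error is at position 13.
Correct: flip bit 13 of r = 100100110011000 to get c = 100100110011100.


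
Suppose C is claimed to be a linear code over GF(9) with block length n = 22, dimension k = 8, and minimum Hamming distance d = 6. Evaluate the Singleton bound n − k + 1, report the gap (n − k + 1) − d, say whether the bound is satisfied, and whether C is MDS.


Singleton RHS = n − k + 1 = 15, slack = 9, bound satisfied, not MDS.

Singleton bound: d ≤ n − k + 1.
Here n = 22, k = 8, so n − k + 1 = 15.
Given d = 6, check d ≤ 15: YES.
Slack = (n − k + 1) − d = 9.
The code is NOT MDS (slack = 9 > 0).
Description: the claimed parameters are [22, 8, 6]_9; such a code would be non-MDS.


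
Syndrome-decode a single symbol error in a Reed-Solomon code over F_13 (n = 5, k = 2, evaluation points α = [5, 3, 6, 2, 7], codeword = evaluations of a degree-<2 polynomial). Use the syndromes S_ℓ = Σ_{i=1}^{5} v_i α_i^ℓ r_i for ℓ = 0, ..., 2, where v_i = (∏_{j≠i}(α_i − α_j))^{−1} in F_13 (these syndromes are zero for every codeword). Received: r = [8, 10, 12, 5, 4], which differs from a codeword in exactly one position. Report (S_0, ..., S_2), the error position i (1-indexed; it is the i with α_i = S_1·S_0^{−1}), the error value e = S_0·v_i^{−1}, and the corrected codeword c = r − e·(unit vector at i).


S = (12, 8, 1), error at position 1, error magnitude e = 1, c = [7, 10, 12, 5, 4].

Step 1: column multipliers v_i = (∏_{j≠i}(α_i − α_j))^{−1} mod 13.
  i = 1 (α = 5): (5−3)(5−6)(5−2)(5−7) = 2·(−1)·3·(−2) = 12 ≡ 12, so v_1 = 12^{−1} = 12 (mod 13).
  i = 2 (α = 3): (3−5)(3−6)(3−2)(3−7) = (−2)·(−3)·1·(−4) = −24 ≡ 2, so v_2 = 2^{−1} = 7 (mod 13).
  i = 3 (α = 6): (6−5)(6−3)(6−2)(6−7) = 1·3·4·(−1) = −12 ≡ 1, so v_3 = 1^{−1} = 1 (mod 13).
  i = 4 (α = 2): (2−5)(2−3)(2−6)(2−7) = (−3)·(−1)·(−4)·(−5) = 60 ≡ 8, so v_4 = 8^{−1} = 5 (mod 13).
  i = 5 (α = 7): (7−5)(7−3)(7−6)(7−2) = 2·4·1·5 = 40 ≡ 1, so v_5 = 1^{−1} = 1 (mod 13).
  v = [12, 7, 1, 5, 1].
Step 2: syndromes of r = [8, 10, 12, 5, 4] (all sums mod 13).
  S_0 = Σ v_i r_i = 12·8 + 7·10 + 1·12 + 5·5 + 1·4 = 207 ≡ 12.
  S_1 = Σ v_i α_i r_i = 12·5·8 + 7·3·10 + 1·6·12 + 5·2·5 + 1·7·4 = 840 ≡ 8.
  α_i^2 mod 13 = [12, 9, 10, 4, 10].
  S_2 = Σ v_i α_i^2 r_i = 12·12·8 + 7·9·10 + 1·10·12 + 5·4·5 + 1·10·4 = 2042 ≡ 1.
  S = (12, 8, 1) ≠ 0, so r is not a codeword (an error is present).
Step 3: locate the error. For a single error e at position i, S_ℓ = v_i·e·α_i^ℓ, so α_err = S_1/S_0.
  S_0^{−1} = 12^{−1} = 12 (mod 13), so α_err = 8·12 = 96 ≡ 5 = α_1. Error position i = 1.
  Consistency check: S_2/S_1 = 1·5 = 5 ≡ 5 = α_err ✓ (single-error assumption holds).
Step 4: error magnitude e = S_0/v_1 = S_0·∏_{j≠1}(α_1 − α_j) = 12·12 = 144 ≡ 1 (mod 13).
Step 5: correct position 1: c_1 = r_1 − e = 8 − 1 ≡ 7 (mod 13). Hence c = [7, 10, 12, 5, 4].
  Check: interpolating c through the α_i gives m(x) = 8 + 5·x (degree < 2) with m(α_i) = c_i for every i, so c is indeed a codeword.


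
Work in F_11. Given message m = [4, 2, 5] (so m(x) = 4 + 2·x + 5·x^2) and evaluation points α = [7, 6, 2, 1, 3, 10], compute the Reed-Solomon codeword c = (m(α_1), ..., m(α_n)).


c = [10, 9, 6, 0, 0, 7]

Message polynomial: m(x) = 4 + 2·x + 5·x^2 (mod 11).
For each evaluation point α_i, compute m(α_i) mod 11:
  α_1 = 7: Horner steps 5 → 4 → 10, so m(7) = 10.
  α_2 = 6: Horner steps 5 → 10 → 9, so m(6) = 9.
  α_3 = 2: Horner steps 5 → 1 → 6, so m(2) = 6.
  α_4 = 1: Horner steps 5 → 7 → 0, so m(1) = 0.
  α_5 = 3: Horner steps 5 → 6 → 0, so m(3) = 0.
  α_6 = 10: Horner steps 5 → 8 → 7, so m(10) = 7.
Codeword c = [10, 9, 6, 0, 0, 7] ∈ F_11^6.


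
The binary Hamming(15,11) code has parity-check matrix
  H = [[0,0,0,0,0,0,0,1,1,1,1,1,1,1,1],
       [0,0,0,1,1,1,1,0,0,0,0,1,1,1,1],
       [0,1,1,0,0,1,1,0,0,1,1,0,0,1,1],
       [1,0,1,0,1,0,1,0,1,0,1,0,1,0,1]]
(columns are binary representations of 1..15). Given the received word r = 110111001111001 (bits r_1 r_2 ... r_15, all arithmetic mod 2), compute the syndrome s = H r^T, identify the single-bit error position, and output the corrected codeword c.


s = (1, 1, 1, 1)^T, error position = 15, corrected codeword c = 110111001111000

Compute s = H r^T mod 2 one row at a time:
  s_1 = 0 + 1 + 1 + 1 + 1 + 0 + 0 + 1 = 5 ≡ 1 (mod 2).
  s_2 = 1 + 1 + 1 + 0 + 1 + 0 + 0 + 1 = 5 ≡ 1 (mod 2).
  s_3 = 1 + 0 + 1 + 0 + 1 + 1 + 0 + 1 = 5 ≡ 1 (mod 2).
  s_4 = 1 + 0 + 1 + 0 + 1 + 1 + 0 + 1 = 5 ≡ 1 (mod 2).
s = (1, 1, 1, 1)^T — this equals column 15 of H (binary 1111), so error is at position 15.
Correct: flip bit 15 of r = 110111001111001 to get c = 110111001111000.


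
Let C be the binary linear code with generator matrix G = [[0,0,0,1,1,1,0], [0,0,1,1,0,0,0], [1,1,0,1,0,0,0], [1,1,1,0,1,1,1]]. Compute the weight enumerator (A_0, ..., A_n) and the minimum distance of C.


Weight distribution: A_0 = 1, A_2 = 3, A_3 = 6, A_4 = 1, A_5 = 2, A_6 = 3. Minimum distance d = 2.

Enumerate all 2^4 = 16 messages m ∈ F_2^4.
For each, compute codeword c = mG in F_2^7, then tally its weight.
  m = 0000 → c = 0000000, weight = 0.
  m = 1000 → c = 0001110, weight = 3.
  m = 0100 → c = 0011000, weight = 2.
  m = 1100 → c = 0010110, weight = 3.
  m = 0010 → c = 1101000, weight = 3.
  m = 1010 → c = 1100110, weight = 4.
  m = 0110 → c = 1110000, weight = 3.
  m = 1110 → c = 1111110, weight = 6.
  m = 0001 → c = 1110111, weight = 6.
  m = 1001 → c = 1111001, weight = 5.
  m = 0101 → c = 1101111, weight = 6.
  m = 1101 → c = 1100001, weight = 3.
  m = 0011 → c = 0011111, weight = 5.
  m = 1011 → c = 0010001, weight = 2.
  m = 0111 → c = 0000111, weight = 3.
  m = 1111 → c = 0001001, weight = 2.
Tally weights:
  weight 0: 1 codewords.
  weight 2: 3 codewords.
  weight 3: 6 codewords.
  weight 4: 1 codewords.
  weight 5: 2 codewords.
  weight 6: 3 codewords.
Minimum distance d = smallest w > 0 with A_w > 0 = 2.
Sanity: Σ A_w = 16 = 2^4 = 16 ✓.


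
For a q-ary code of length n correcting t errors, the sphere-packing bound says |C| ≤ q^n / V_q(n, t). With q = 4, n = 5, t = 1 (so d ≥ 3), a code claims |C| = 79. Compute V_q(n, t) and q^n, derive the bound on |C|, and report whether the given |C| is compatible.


V_q(n, t) = 16, q^n = 1024, Hamming bound = 64, |C| = 79 > bound (violated).

Step 1: Compute V_q(n, t) = Σ_{j=0}^1 C(n, j) (q−1)^j.
  j = 0: C(5,0)·(3)^0 = 1·1 = 1.
  j = 1: C(5,1)·(3)^1 = 5·3 = 15.
  V_q(n, t) = 1 + 15 = 16.
Step 2: q^n = 4^5 = 1024.
Step 3: Hamming bound ⌊q^n / V_q(n,t)⌋ = ⌊1024/16⌋ = 64.
Step 4: Compare |C| = 79 to 64: violated.
The claimed |C| lies above the Hamming bound, so no 4-ary code of length 5 with d ≥ 3 can have 79 codewords.


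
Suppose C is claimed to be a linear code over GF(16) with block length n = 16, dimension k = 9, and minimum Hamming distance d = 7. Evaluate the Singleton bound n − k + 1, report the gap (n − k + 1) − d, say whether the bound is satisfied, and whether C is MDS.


Singleton RHS = n − k + 1 = 8, slack = 1, bound satisfied, not MDS.

Singleton bound: d ≤ n − k + 1.
Here n = 16, k = 9, so n − k + 1 = 8.
Given d = 7, check d ≤ 8: YES.
Slack = (n − k + 1) − d = 1.
The code is NOT MDS (slack = 1 > 0).
Description: the claimed parameters are [16, 9, 7]_16; such a code would be non-MDS.


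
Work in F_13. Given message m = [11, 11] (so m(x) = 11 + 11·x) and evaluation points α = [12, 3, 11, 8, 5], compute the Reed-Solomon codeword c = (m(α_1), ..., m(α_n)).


c = [0, 5, 2, 8, 1]

Message polynomial: m(x) = 11 + 11·x (mod 13).
For each evaluation point α_i, compute m(α_i) mod 13:
  α_1 = 12: Horner steps 11 → 0, so m(12) = 0.
  α_2 = 3: Horner steps 11 → 5, so m(3) = 5.
  α_3 = 11: Horner steps 11 → 2, so m(11) = 2.
  α_4 = 8: Horner steps 11 → 8, so m(8) = 8.
  α_5 = 5: Horner steps 11 → 1, so m(5) = 1.
Codeword c = [0, 5, 2, 8, 1] ∈ F_13^5.


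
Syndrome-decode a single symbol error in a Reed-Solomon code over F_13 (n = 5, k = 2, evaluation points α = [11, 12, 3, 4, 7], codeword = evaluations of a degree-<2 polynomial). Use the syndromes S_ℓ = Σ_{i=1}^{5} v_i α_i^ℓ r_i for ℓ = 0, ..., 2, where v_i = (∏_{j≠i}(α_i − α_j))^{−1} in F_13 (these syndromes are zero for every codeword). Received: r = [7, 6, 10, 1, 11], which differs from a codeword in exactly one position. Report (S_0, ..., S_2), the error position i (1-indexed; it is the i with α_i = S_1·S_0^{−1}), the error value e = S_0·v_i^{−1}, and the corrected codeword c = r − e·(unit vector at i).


S = (4, 12, 10), error at position 3, error magnitude e = 8, c = [7, 6, 2, 1, 11].

Step 1: column multipliers v_i = (∏_{j≠i}(α_i − α_j))^{−1} mod 13.
  i = 1 (α = 11): (11−12)(11−3)(11−4)(11−7) = (−1)·8·7·4 = −224 ≡ 10, so v_1 = 10^{−1} = 4 (mod 13).
  i = 2 (α = 12): (12−11)(12−3)(12−4)(12−7) = 1·9·8·5 = 360 ≡ 9, so v_2 = 9^{−1} = 3 (mod 13).
  i = 3 (α = 3): (3−11)(3−12)(3−4)(3−7) = (−8)·(−9)·(−1)·(−4) = 288 ≡ 2, so v_3 = 2^{−1} = 7 (mod 13).
  i = 4 (α = 4): (4−11)(4−12)(4−3)(4−7) = (−7)·(−8)·1·(−3) = −168 ≡ 1, so v_4 = 1^{−1} = 1 (mod 13).
  i = 5 (α = 7): (7−11)(7−12)(7−3)(7−4) = (−4)·(−5)·4·3 = 240 ≡ 6, so v_5 = 6^{−1} = 11 (mod 13).
  v = [4, 3, 7, 1, 11].
Step 2: syndromes of r = [7, 6, 10, 1, 11] (all sums mod 13).
  S_0 = Σ v_i r_i = 4·7 + 3·6 + 7·10 + 1·1 + 11·11 = 238 ≡ 4.
  S_1 = Σ v_i α_i r_i = 4·11·7 + 3·12·6 + 7·3·10 + 1·4·1 + 11·7·11 = 1585 ≡ 12.
  α_i^2 mod 13 = [4, 1, 9, 3, 10].
  S_2 = Σ v_i α_i^2 r_i = 4·4·7 + 3·1·6 + 7·9·10 + 1·3·1 + 11·10·11 = 1973 ≡ 10.
  S = (4, 12, 10) ≠ 0, so r is not a codeword (an error is present).
Step 3: locate the error. For a single error e at position i, S_ℓ = v_i·e·α_i^ℓ, so α_err = S_1/S_0.
  S_0^{−1} = 4^{−1} = 10 (mod 13), so α_err = 12·10 = 120 ≡ 3 = α_3. Error position i = 3.
  Consistency check: S_2/S_1 = 10·12 = 120 ≡ 3 = α_err ✓ (single-error assumption holds).
Step 4: error magnitude e = S_0/v_3 = S_0·∏_{j≠3}(α_3 − α_j) = 4·2 = 8 ≡ 8 (mod 13).
Step 5: correct position 3: c_3 = r_3 − e = 10 − 8 ≡ 2 (mod 13). Hence c = [7, 6, 2, 1, 11].
  Check: interpolating c through the α_i gives m(x) = 5 + 12·x (degree < 2) with m(α_i) = c_i for every i, so c is indeed a codeword.


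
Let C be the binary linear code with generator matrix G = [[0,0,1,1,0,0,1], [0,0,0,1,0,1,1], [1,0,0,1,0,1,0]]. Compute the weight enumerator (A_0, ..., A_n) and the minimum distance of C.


Weight distribution: A_0 = 1, A_2 = 2, A_3 = 4, A_4 = 1. Minimum distance d = 2.

Enumerate all 2^3 = 8 messages m ∈ F_2^3.
For each, compute codeword c = mG in F_2^7, then tally its weight.
  m = 000 → c = 0000000, weight = 0.
  m = 100 → c = 0011001, weight = 3.
  m = 010 → c = 0001011, weight = 3.
  m = 110 → c = 0010010, weight = 2.
  m = 001 → c = 1001010, weight = 3.
  m = 101 → c = 1010011, weight = 4.
  m = 011 → c = 1000001, weight = 2.
  m = 111 → c = 1011000, weight = 3.
Tally weights:
  weight 0: 1 codewords.
  weight 2: 2 codewords.
  weight 3: 4 codewords.
  weight 4: 1 codewords.
Minimum distance d = smallest w > 0 with A_w > 0 = 2.
Sanity: Σ A_w = 8 = 2^3 = 8 ✓.


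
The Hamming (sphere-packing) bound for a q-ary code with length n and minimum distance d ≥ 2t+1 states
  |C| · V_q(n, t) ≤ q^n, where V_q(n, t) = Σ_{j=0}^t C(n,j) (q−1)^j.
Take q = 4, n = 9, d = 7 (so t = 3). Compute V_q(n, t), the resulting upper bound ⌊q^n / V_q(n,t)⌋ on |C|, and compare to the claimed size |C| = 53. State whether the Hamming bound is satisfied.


V_q(n, t) = 2620, q^n = 262144, Hamming bound = 100, |C| = 53 ≤ bound (satisfied).

Step 1: Compute V_q(n, t) = Σ_{j=0}^3 C(n, j) (q−1)^j.
  j = 0: C(9,0)·(3)^0 = 1·1 = 1.
  j = 1: C(9,1)·(3)^1 = 9·3 = 27.
  j = 2: C(9,2)·(3)^2 = 36·9 = 324.
  j = 3: C(9,3)·(3)^3 = 84·27 = 2268.
  V_q(n, t) = 1 + 27 + 324 + 2268 = 2620.
Step 2: q^n = 4^9 = 262144.
Step 3: Hamming bound ⌊q^n / V_q(n,t)⌋ = ⌊262144/2620⌋ = 100.
Step 4: Compare |C| = 53 to 100: satisfied.
The claimed |C| lies below the Hamming bound.


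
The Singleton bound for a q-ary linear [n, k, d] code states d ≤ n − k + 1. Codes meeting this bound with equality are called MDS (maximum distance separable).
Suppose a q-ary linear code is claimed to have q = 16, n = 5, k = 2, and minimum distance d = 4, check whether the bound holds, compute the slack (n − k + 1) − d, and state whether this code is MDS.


Singleton RHS = n − k + 1 = 4, slack = 0, bound satisfied, MDS.

Singleton bound: d ≤ n − k + 1.
Here n = 5, k = 2, so n − k + 1 = 4.
Given d = 4, check d ≤ 4: YES.
Slack = (n − k + 1) − d = 0.
The code is MDS (slack = 0).
Description: the claimed parameters are [5, 2, 4]_16; such a code would be MDS (meets Singleton bound).


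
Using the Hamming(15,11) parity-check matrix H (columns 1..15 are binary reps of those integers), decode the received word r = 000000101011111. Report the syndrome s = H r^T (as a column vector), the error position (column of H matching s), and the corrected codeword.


s = (0, 1, 0, 1)^T, error position = 5, corrected codeword c = 000010101011111

Compute s = H r^T mod 2 one row at a time:
  s_1 = 0 + 1 + 0 + 1 + 1 + 1 + 1 + 1 = 6 ≡ 0 (mod 2).
  s_2 = 0 + 0 + 0 + 1 + 1 + 1 + 1 + 1 = 5 ≡ 1 (mod 2).
  s_3 = 0 + 0 + 0 + 1 + 0 + 1 + 1 + 1 = 4 ≡ 0 (mod 2).
  s_4 = 0 + 0 + 0 + 1 + 1 + 1 + 1 + 1 = 5 ≡ 1 (mod 2).
s = (0, 1, 0, 1)^T — this equals column 5 of H (binary 0101), so error is at position 5.
Correct: flip bit 5 of r = 000000101011111 to get c = 000010101011111.


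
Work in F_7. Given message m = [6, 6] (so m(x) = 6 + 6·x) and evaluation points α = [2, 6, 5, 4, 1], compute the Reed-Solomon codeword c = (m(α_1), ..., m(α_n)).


c = [4, 0, 1, 2, 5]

Message polynomial: m(x) = 6 + 6·x (mod 7).
For each evaluation point α_i, compute m(α_i) mod 7:
  α_1 = 2: Horner steps 6 → 4, so m(2) = 4.
  α_2 = 6: Horner steps 6 → 0, so m(6) = 0.
  α_3 = 5: Horner steps 6 → 1, so m(5) = 1.
  α_4 = 4: Horner steps 6 → 2, so m(4) = 2.
  α_5 = 1: Horner steps 6 → 5, so m(1) = 5.
Codeword c = [4, 0, 1, 2, 5] ∈ F_7^5.


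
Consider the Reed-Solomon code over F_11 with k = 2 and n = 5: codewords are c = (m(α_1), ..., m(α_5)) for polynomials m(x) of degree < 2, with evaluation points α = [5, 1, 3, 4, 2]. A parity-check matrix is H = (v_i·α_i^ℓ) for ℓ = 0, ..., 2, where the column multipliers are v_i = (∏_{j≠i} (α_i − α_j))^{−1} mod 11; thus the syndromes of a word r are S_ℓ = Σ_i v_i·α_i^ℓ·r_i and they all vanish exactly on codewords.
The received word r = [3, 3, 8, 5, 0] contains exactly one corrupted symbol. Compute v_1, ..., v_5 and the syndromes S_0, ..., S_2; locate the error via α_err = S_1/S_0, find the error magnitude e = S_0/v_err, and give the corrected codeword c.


S = (6, 8, 7), error at position 1, error magnitude e = 1, c = [2, 3, 8, 5, 0].

Step 1: column multipliers v_i = (∏_{j≠i}(α_i − α_j))^{−1} mod 11.
  i = 1 (α = 5): (5−1)(5−3)(5−4)(5−2) = 4·2·1·3 = 24 ≡ 2, so v_1 = 2^{−1} = 6 (mod 11).
  i = 2 (α = 1): (1−5)(1−3)(1−4)(1−2) = (−4)·(−2)·(−3)·(−1) = 24 ≡ 2, so v_2 = 2^{−1} = 6 (mod 11).
  i = 3 (α = 3): (3−5)(3−1)(3−4)(3−2) = (−2)·2·(−1)·1 = 4 ≡ 4, so v_3 = 4^{−1} = 3 (mod 11).
  i = 4 (α = 4): (4−5)(4−1)(4−3)(4−2) = (−1)·3·1·2 = −6 ≡ 5, so v_4 = 5^{−1} = 9 (mod 11).
  i = 5 (α = 2): (2−5)(2−1)(2−3)(2−4) = (−3)·1·(−1)·(−2) = −6 ≡ 5, so v_5 = 5^{−1} = 9 (mod 11).
  v = [6, 6, 3, 9, 9].
Step 2: syndromes of r = [3, 3, 8, 5, 0] (all sums mod 11).
  S_0 = Σ v_i r_i = 6·3 + 6·3 + 3·8 + 9·5 + 9·0 = 105 ≡ 6.
  S_1 = Σ v_i α_i r_i = 6·5·3 + 6·1·3 + 3·3·8 + 9·4·5 + 9·2·0 = 360 ≡ 8.
  α_i^2 mod 11 = [3, 1, 9, 5, 4].
  S_2 = Σ v_i α_i^2 r_i = 6·3·3 + 6·1·3 + 3·9·8 + 9·5·5 + 9·4·0 = 513 ≡ 7.
  S = (6, 8, 7) ≠ 0, so r is not a codeword (an error is present).
Step 3: locate the error. For a single error e at position i, S_ℓ = v_i·e·α_i^ℓ, so α_err = S_1/S_0.
  S_0^{−1} = 6^{−1} = 2 (mod 11), so α_err = 8·2 = 16 ≡ 5 = α_1. Error position i = 1.
  Consistency check: S_2/S_1 = 7·7 = 49 ≡ 5 = α_err ✓ (single-error assumption holds).
Step 4: error magnitude e = S_0/v_1 = S_0·∏_{j≠1}(α_1 − α_j) = 6·2 = 12 ≡ 1 (mod 11).
Step 5: correct position 1: c_1 = r_1 − e = 3 − 1 ≡ 2 (mod 11). Hence c = [2, 3, 8, 5, 0].
  Check: interpolating c through the α_i gives m(x) = 6 + 8·x (degree < 2) with m(α_i) = c_i for every i, so c is indeed a codeword.


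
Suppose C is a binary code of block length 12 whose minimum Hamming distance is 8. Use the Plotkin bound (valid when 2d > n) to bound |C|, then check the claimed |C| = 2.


Plotkin bound M ≤ 4; given |C| = 2 ≤ bound (satisfied).

Check applicability: 2d = 16, n = 12.
2d − n = 4 > 0, so Plotkin applies.
Compute d/(2d−n) = 8/4 ≈ 2.0000.
⌊d/(2d−n)⌋ = 2.
Plotkin bound: M ≤ 2·2 = 4.
Given |C| = 2, check: satisfied.
This |C| is below the Plotkin bound.


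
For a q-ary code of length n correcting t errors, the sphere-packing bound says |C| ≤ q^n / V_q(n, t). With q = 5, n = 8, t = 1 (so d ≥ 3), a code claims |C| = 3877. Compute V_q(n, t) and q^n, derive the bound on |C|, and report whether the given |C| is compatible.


V_q(n, t) = 33, q^n = 390625, Hamming bound = 11837, |C| = 3877 ≤ bound (satisfied).

Step 1: Compute V_q(n, t) = Σ_{j=0}^1 C(n, j) (q−1)^j.
  j = 0: C(8,0)·(4)^0 = 1·1 = 1.
  j = 1: C(8,1)·(4)^1 = 8·4 = 32.
  V_q(n, t) = 1 + 32 = 33.
Step 2: q^n = 5^8 = 390625.
Step 3: Hamming bound ⌊q^n / V_q(n,t)⌋ = ⌊390625/33⌋ = 11837.
Step 4: Compare |C| = 3877 to 11837: satisfied.
The claimed |C| lies below the Hamming bound.


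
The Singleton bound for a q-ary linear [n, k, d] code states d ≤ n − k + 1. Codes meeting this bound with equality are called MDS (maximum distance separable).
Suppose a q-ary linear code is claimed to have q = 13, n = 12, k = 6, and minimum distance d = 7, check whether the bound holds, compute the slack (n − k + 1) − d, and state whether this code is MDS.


Singleton RHS = n − k + 1 = 7, slack = 0, bound satisfied, MDS.

Singleton bound: d ≤ n − k + 1.
Here n = 12, k = 6, so n − k + 1 = 7.
Given d = 7, check d ≤ 7: YES.
Slack = (n − k + 1) − d = 0.
The code is MDS (slack = 0).
Description: the claimed parameters are [12, 6, 7]_13; such a code would be MDS (meets Singleton bound).


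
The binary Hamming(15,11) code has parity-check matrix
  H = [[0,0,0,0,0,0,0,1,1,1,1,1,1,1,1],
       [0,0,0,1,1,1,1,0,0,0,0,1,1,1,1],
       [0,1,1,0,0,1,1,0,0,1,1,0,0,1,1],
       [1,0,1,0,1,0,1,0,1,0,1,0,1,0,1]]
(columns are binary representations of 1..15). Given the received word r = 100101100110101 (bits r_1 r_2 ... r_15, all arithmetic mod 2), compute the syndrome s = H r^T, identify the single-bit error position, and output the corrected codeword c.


s = (0, 1, 1, 1)^T, error position = 7, corrected codeword c = 100101000110101

Compute s = H r^T mod 2 one row at a time:
  s_1 = 0 + 0 + 1 + 1 + 0 + 1 + 0 + 1 = 4 ≡ 0 (mod 2).
  s_2 = 1 + 0 + 1 + 1 + 0 + 1 + 0 + 1 = 5 ≡ 1 (mod 2).
  s_3 = 0 + 0 + 1 + 1 + 1 + 1 + 0 + 1 = 5 ≡ 1 (mod 2).
  s_4 = 1 + 0 + 0 + 1 + 0 + 1 + 1 + 1 = 5 ≡ 1 (mod 2).
s = (0, 1, 1, 1)^T — this equals column 7 of H (binary 0111), so error is at position 7.
Correct: flip bit 7 of r = 100101100110101 to get c = 100101000110101.


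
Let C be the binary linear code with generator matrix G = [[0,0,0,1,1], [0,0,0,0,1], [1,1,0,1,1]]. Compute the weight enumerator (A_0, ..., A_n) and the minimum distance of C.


Weight distribution: A_0 = 1, A_1 = 2, A_2 = 2, A_3 = 2, A_4 = 1. Minimum distance d = 1.

Enumerate all 2^3 = 8 messages m ∈ F_2^3.
For each, compute codeword c = mG in F_2^5, then tally its weight.
  m = 000 → c = 00000, weight = 0.
  m = 100 → c = 00011, weight = 2.
  m = 010 → c = 00001, weight = 1.
  m = 110 → c = 00010, weight = 1.
  m = 001 → c = 11011, weight = 4.
  m = 101 → c = 11000, weight = 2.
  m = 011 → c = 11010, weight = 3.
  m = 111 → c = 11001, weight = 3.
Tally weights:
  weight 0: 1 codewords.
  weight 1: 2 codewords.
  weight 2: 2 codewords.
  weight 3: 2 codewords.
  weight 4: 1 codewords.
Minimum distance d = smallest w > 0 with A_w > 0 = 1.
Sanity: Σ A_w = 8 = 2^3 = 8 ✓.


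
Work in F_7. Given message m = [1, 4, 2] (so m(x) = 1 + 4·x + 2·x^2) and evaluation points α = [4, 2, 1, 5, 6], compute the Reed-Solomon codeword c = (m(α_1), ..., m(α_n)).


c = [0, 3, 0, 1, 6]

Message polynomial: m(x) = 1 + 4·x + 2·x^2 (mod 7).
For each evaluation point α_i, compute m(α_i) mod 7:
  α_1 = 4: Horner steps 2 → 5 → 0, so m(4) = 0.
  α_2 = 2: Horner steps 2 → 1 → 3, so m(2) = 3.
  α_3 = 1: Horner steps 2 → 6 → 0, so m(1) = 0.
  α_4 = 5: Horner steps 2 → 0 → 1, so m(5) = 1.
  α_5 = 6: Horner steps 2 → 2 → 6, so m(6) = 6.
Codeword c = [0, 3, 0, 1, 6] ∈ F_7^5.


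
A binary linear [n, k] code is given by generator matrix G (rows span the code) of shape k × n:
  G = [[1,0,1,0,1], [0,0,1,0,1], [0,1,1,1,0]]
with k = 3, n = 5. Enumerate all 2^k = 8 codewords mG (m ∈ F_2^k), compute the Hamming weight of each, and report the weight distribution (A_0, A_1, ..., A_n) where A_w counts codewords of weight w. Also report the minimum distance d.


Weight distribution: A_0 = 1, A_1 = 1, A_2 = 1, A_3 = 3, A_4 = 2. Minimum distance d = 1.

Enumerate all 2^3 = 8 messages m ∈ F_2^3.
For each, compute codeword c = mG in F_2^5, then tally its weight.
  m = 000 → c = 00000, weight = 0.
  m = 100 → c = 10101, weight = 3.
  m = 010 → c = 00101, weight = 2.
  m = 110 → c = 10000, weight = 1.
  m = 001 → c = 01110, weight = 3.
  m = 101 → c = 11011, weight = 4.
  m = 011 → c = 01011, weight = 3.
  m = 111 → c = 11110, weight = 4.
Tally weights:
  weight 0: 1 codewords.
  weight 1: 1 codewords.
  weight 2: 1 codewords.
  weight 3: 3 codewords.
  weight 4: 2 codewords.
Minimum distance d = smallest w > 0 with A_w > 0 = 1.
Sanity: Σ A_w = 8 = 2^3 = 8 ✓.


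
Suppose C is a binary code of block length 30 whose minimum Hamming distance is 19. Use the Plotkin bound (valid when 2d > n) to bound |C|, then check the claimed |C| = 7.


Plotkin bound M ≤ 4; given |C| = 7 > bound (violated).

Check applicability: 2d = 38, n = 30.
2d − n = 8 > 0, so Plotkin applies.
Compute d/(2d−n) = 19/8 ≈ 2.3750.
⌊d/(2d−n)⌋ = 2.
Plotkin bound: M ≤ 2·2 = 4.
Given |C| = 7, check: VIOLATED.
This |C| is above the Plotkin bound, so no binary code with n = 30, d = 19 and 7 codewords exists.


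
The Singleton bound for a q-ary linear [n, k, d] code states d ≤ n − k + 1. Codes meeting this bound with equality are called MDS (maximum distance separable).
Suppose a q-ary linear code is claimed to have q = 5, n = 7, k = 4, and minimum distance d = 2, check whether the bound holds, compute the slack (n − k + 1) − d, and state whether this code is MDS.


Singleton RHS = n − k + 1 = 4, slack = 2, bound satisfied, not MDS.

Singleton bound: d ≤ n − k + 1.
Here n = 7, k = 4, so n − k + 1 = 4.
Given d = 2, check d ≤ 4: YES.
Slack = (n − k + 1) − d = 2.
The code is NOT MDS (slack = 2 > 0).
Description: the claimed parameters are [7, 4, 2]_5; such a code would be non-MDS.


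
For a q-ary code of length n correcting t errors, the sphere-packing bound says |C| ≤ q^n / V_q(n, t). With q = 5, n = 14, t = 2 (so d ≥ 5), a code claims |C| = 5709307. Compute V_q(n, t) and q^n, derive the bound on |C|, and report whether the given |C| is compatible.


V_q(n, t) = 1513, q^n = 6103515625, Hamming bound = 4034048, |C| = 5709307 > bound (violated).

Step 1: Compute V_q(n, t) = Σ_{j=0}^2 C(n, j) (q−1)^j.
  j = 0: C(14,0)·(4)^0 = 1·1 = 1.
  j = 1: C(14,1)·(4)^1 = 14·4 = 56.
  j = 2: C(14,2)·(4)^2 = 91·16 = 1456.
  V_q(n, t) = 1 + 56 + 1456 = 1513.
Step 2: q^n = 5^14 = 6103515625.
Step 3: Hamming bound ⌊q^n / V_q(n,t)⌋ = ⌊6103515625/1513⌋ = 4034048.
Step 4: Compare |C| = 5709307 to 4034048: violated.
The claimed |C| lies above the Hamming bound, so no 5-ary code of length 14 with d ≥ 5 can have 5709307 codewords.


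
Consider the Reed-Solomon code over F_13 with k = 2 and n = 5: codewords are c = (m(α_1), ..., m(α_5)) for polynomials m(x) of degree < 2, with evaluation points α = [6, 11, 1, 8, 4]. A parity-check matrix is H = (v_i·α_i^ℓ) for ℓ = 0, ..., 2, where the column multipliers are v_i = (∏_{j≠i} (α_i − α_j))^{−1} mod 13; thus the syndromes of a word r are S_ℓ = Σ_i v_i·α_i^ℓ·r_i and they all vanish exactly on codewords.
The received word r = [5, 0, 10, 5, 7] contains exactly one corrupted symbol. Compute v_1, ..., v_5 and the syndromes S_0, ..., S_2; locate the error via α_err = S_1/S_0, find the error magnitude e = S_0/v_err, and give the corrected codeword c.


S = (2, 3, 11), error at position 4, error magnitude e = 2, c = [5, 0, 10, 3, 7].

Step 1: column multipliers v_i = (∏_{j≠i}(α_i − α_j))^{−1} mod 13.
  i = 1 (α = 6): (6−11)(6−1)(6−8)(6−4) = (−5)·5·(−2)·2 = 100 ≡ 9, so v_1 = 9^{−1} = 3 (mod 13).
  i = 2 (α = 11): (11−6)(11−1)(11−8)(11−4) = 5·10·3·7 = 1050 ≡ 10, so v_2 = 10^{−1} = 4 (mod 13).
  i = 3 (α = 1): (1−6)(1−11)(1−8)(1−4) = (−5)·(−10)·(−7)·(−3) = 1050 ≡ 10, so v_3 = 10^{−1} = 4 (mod 13).
  i = 4 (α = 8): (8−6)(8−11)(8−1)(8−4) = 2·(−3)·7·4 = −168 ≡ 1, so v_4 = 1^{−1} = 1 (mod 13).
  i = 5 (α = 4): (4−6)(4−11)(4−1)(4−8) = (−2)·(−7)·3·(−4) = −168 ≡ 1, so v_5 = 1^{−1} = 1 (mod 13).
  v = [3, 4, 4, 1, 1].
Step 2: syndromes of r = [5, 0, 10, 5, 7] (all sums mod 13).
  S_0 = Σ v_i r_i = 3·5 + 4·0 + 4·10 + 1·5 + 1·7 = 67 ≡ 2.
  S_1 = Σ v_i α_i r_i = 3·6·5 + 4·11·0 + 4·1·10 + 1·8·5 + 1·4·7 = 198 ≡ 3.
  α_i^2 mod 13 = [10, 4, 1, 12, 3].
  S_2 = Σ v_i α_i^2 r_i = 3·10·5 + 4·4·0 + 4·1·10 + 1·12·5 + 1·3·7 = 271 ≡ 11.
  S = (2, 3, 11) ≠ 0, so r is not a codeword (an error is present).
Step 3: locate the error. For a single error e at position i, S_ℓ = v_i·e·α_i^ℓ, so α_err = S_1/S_0.
  S_0^{−1} = 2^{−1} = 7 (mod 13), so α_err = 3·7 = 21 ≡ 8 = α_4. Error position i = 4.
  Consistency check: S_2/S_1 = 11·9 = 99 ≡ 8 = α_err ✓ (single-error assumption holds).
Step 4: error magnitude e = S_0/v_4 = S_0·∏_{j≠4}(α_4 − α_j) = 2·1 = 2 ≡ 2 (mod 13).
Step 5: correct position 4: c_4 = r_4 − e = 5 − 2 ≡ 3 (mod 13). Hence c = [5, 0, 10, 3, 7].
  Check: interpolating c through the α_i gives m(x) = 11 + 12·x (degree < 2) with m(α_i) = c_i for every i, so c is indeed a codeword.


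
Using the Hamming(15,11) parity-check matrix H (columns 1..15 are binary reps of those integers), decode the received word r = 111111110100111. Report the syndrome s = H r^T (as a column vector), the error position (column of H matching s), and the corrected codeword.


s = (1, 1, 1, 0)^T, error position = 14, corrected codeword c = 111111110100101

Compute s = H r^T mod 2 one row at a time:
  s_1 = 1 + 0 + 1 + 0 + 0 + 1 + 1 + 1 = 5 ≡ 1 (mod 2).
  s_2 = 1 + 1 + 1 + 1 + 0 + 1 + 1 + 1 = 7 ≡ 1 (mod 2).
  s_3 = 1 + 1 + 1 + 1 + 1 + 0 + 1 + 1 = 7 ≡ 1 (mod 2).
  s_4 = 1 + 1 + 1 + 1 + 0 + 0 + 1 + 1 = 6 ≡ 0 (mod 2).
s = (1, 1, 1, 0)^T — this equals column 14 of H (binary 1110), so error is at position 14.
Correct: flip bit 14 of r = 111111110100111 to get c = 111111110100101.
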